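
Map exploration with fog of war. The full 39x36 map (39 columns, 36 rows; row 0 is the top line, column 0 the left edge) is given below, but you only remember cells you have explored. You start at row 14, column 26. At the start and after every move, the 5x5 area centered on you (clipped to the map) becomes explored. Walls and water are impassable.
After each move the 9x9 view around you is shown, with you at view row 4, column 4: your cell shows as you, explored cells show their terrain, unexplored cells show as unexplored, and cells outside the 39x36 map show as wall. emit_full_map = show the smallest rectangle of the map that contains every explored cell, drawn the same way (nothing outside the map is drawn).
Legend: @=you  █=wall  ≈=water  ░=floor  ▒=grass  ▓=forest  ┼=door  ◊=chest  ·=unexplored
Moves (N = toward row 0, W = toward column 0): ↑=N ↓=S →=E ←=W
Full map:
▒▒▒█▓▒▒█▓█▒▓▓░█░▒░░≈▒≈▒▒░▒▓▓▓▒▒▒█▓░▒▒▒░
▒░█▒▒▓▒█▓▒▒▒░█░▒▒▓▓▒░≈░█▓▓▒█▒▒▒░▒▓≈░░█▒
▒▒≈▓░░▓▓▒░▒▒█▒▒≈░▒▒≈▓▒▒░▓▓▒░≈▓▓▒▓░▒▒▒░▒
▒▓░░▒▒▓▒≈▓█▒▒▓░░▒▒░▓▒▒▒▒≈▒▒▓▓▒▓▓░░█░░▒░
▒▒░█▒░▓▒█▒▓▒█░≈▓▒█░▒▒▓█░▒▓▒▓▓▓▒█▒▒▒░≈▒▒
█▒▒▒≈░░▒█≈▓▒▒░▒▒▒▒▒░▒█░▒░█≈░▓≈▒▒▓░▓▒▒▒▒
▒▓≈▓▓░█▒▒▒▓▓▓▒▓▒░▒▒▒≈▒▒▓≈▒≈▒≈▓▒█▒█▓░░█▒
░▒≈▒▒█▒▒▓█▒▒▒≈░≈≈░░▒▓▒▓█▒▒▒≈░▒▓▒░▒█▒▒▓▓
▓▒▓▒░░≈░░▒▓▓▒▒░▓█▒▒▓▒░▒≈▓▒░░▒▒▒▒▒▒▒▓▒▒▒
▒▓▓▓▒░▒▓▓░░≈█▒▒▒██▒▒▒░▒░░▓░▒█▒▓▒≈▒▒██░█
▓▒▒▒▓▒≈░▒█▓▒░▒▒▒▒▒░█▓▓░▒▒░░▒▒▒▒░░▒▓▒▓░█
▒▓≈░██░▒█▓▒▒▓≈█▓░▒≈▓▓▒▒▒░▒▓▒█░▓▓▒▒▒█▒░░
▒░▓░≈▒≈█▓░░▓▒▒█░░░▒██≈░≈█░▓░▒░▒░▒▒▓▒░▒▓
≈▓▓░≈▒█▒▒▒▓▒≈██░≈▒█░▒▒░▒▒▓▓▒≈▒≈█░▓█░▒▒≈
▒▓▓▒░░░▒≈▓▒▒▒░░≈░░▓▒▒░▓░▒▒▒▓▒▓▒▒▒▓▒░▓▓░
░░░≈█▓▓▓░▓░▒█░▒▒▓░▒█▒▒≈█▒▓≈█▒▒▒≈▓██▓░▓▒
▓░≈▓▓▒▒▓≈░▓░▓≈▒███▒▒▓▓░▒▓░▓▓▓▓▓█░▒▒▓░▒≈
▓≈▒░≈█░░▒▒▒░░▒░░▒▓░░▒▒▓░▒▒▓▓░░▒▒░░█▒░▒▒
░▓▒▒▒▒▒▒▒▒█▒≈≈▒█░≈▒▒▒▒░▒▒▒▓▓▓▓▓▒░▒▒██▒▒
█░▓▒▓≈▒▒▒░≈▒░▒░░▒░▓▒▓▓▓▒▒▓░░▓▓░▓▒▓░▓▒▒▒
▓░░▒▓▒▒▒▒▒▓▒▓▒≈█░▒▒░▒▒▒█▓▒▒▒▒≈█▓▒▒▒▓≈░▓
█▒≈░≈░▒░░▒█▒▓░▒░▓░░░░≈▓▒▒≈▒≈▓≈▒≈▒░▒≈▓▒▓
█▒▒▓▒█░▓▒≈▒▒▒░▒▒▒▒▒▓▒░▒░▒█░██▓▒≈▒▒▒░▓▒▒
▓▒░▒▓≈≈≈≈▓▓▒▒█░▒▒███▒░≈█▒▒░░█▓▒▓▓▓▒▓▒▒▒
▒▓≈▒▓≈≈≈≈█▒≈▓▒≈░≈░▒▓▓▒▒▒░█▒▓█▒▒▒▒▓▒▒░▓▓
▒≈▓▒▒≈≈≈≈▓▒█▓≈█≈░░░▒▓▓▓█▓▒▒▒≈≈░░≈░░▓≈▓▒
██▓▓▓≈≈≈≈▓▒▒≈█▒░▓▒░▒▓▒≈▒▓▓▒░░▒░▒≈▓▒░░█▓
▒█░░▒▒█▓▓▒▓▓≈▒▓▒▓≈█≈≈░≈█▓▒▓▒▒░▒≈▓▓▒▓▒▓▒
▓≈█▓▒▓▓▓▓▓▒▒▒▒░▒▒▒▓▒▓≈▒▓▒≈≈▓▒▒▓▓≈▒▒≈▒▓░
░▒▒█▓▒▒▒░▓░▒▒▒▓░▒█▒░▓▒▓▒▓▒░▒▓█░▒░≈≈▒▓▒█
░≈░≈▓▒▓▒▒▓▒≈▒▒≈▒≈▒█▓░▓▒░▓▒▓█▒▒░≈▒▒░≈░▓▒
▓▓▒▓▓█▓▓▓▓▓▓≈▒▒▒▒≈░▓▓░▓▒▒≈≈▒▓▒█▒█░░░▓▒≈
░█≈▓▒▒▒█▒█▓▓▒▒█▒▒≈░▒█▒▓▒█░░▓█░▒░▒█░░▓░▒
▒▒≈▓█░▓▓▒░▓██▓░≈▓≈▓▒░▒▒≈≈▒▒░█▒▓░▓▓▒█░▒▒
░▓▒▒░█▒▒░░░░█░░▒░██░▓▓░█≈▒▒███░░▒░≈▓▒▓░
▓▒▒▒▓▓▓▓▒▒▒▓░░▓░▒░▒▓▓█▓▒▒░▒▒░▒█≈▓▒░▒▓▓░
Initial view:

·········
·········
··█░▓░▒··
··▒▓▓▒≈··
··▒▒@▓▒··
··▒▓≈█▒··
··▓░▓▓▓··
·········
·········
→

·········
·········
·█░▓░▒░··
·▒▓▓▒≈▒··
·▒▒▒@▒▓··
·▒▓≈█▒▒··
·▓░▓▓▓▓··
·········
·········

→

·········
·········
█░▓░▒░▒··
▒▓▓▒≈▒≈··
▒▒▒▓@▓▒··
▒▓≈█▒▒▒··
▓░▓▓▓▓▓··
·········
·········

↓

·········
█░▓░▒░▒··
▒▓▓▒≈▒≈··
▒▒▒▓▒▓▒··
▒▓≈█@▒▒··
▓░▓▓▓▓▓··
··▓▓░░▒··
·········
·········

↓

█░▓░▒░▒··
▒▓▓▒≈▒≈··
▒▒▒▓▒▓▒··
▒▓≈█▒▒▒··
▓░▓▓@▓▓··
··▓▓░░▒··
··▓▓▓▓▓··
·········
·········

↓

▒▓▓▒≈▒≈··
▒▒▒▓▒▓▒··
▒▓≈█▒▒▒··
▓░▓▓▓▓▓··
··▓▓@░▒··
··▓▓▓▓▓··
··░░▓▓░··
·········
·········

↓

▒▒▒▓▒▓▒··
▒▓≈█▒▒▒··
▓░▓▓▓▓▓··
··▓▓░░▒··
··▓▓@▓▓··
··░░▓▓░··
··▒▒▒≈█··
·········
·········

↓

▒▓≈█▒▒▒··
▓░▓▓▓▓▓··
··▓▓░░▒··
··▓▓▓▓▓··
··░░@▓░··
··▒▒▒≈█··
··▒≈▓≈▒··
·········
·········

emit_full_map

█░▓░▒░▒
▒▓▓▒≈▒≈
▒▒▒▓▒▓▒
▒▓≈█▒▒▒
▓░▓▓▓▓▓
··▓▓░░▒
··▓▓▓▓▓
··░░@▓░
··▒▒▒≈█
··▒≈▓≈▒

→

▓≈█▒▒▒···
░▓▓▓▓▓···
·▓▓░░▒▒··
·▓▓▓▓▓▒··
·░░▓@░▓··
·▒▒▒≈█▓··
·▒≈▓≈▒≈··
·········
·········

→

≈█▒▒▒····
▓▓▓▓▓····
▓▓░░▒▒░··
▓▓▓▓▓▒░··
░░▓▓@▓▒··
▒▒▒≈█▓▒··
▒≈▓≈▒≈▒··
·········
·········

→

█▒▒▒·····
▓▓▓▓·····
▓░░▒▒░░··
▓▓▓▓▒░▒··
░▓▓░@▒▓··
▒▒≈█▓▒▒··
≈▓≈▒≈▒░··
·········
·········

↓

▓▓▓▓·····
▓░░▒▒░░··
▓▓▓▓▒░▒··
░▓▓░▓▒▓··
▒▒≈█@▒▒··
≈▓≈▒≈▒░··
··▓▒≈▒▒··
·········
·········

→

▓▓▓······
░░▒▒░░···
▓▓▓▒░▒▒··
▓▓░▓▒▓░··
▒≈█▓@▒▒··
▓≈▒≈▒░▒··
·▓▒≈▒▒▒··
·········
·········

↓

░░▒▒░░···
▓▓▓▒░▒▒··
▓▓░▓▒▓░··
▒≈█▓▒▒▒··
▓≈▒≈@░▒··
·▓▒≈▒▒▒··
··▒▓▓▓▒··
·········
·········

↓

▓▓▓▒░▒▒··
▓▓░▓▒▓░··
▒≈█▓▒▒▒··
▓≈▒≈▒░▒··
·▓▒≈@▒▒··
··▒▓▓▓▒··
··▒▒▒▓▒··
·········
·········

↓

▓▓░▓▒▓░··
▒≈█▓▒▒▒··
▓≈▒≈▒░▒··
·▓▒≈▒▒▒··
··▒▓@▓▒··
··▒▒▒▓▒··
··░░≈░░··
·········
·········

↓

▒≈█▓▒▒▒··
▓≈▒≈▒░▒··
·▓▒≈▒▒▒··
··▒▓▓▓▒··
··▒▒@▓▒··
··░░≈░░··
··░▒≈▓▒··
·········
·········

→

≈█▓▒▒▒···
≈▒≈▒░▒···
▓▒≈▒▒▒░··
·▒▓▓▓▒▓··
·▒▒▒@▒▒··
·░░≈░░▓··
·░▒≈▓▒░··
·········
·········

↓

≈▒≈▒░▒···
▓▒≈▒▒▒░··
·▒▓▓▓▒▓··
·▒▒▒▓▒▒··
·░░≈@░▓··
·░▒≈▓▒░··
··≈▓▓▒▓··
·········
·········

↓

▓▒≈▒▒▒░··
·▒▓▓▓▒▓··
·▒▒▒▓▒▒··
·░░≈░░▓··
·░▒≈@▒░··
··≈▓▓▒▓··
··▓≈▒▒≈··
·········
·········

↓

·▒▓▓▓▒▓··
·▒▒▒▓▒▒··
·░░≈░░▓··
·░▒≈▓▒░··
··≈▓@▒▓··
··▓≈▒▒≈··
··▒░≈≈▒··
·········
·········

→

▒▓▓▓▒▓···
▒▒▒▓▒▒···
░░≈░░▓≈··
░▒≈▓▒░░··
·≈▓▓@▓▒··
·▓≈▒▒≈▒··
·▒░≈≈▒▓··
·········
·········

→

▓▓▓▒▓···█
▒▒▓▒▒···█
░≈░░▓≈▓·█
▒≈▓▒░░█·█
≈▓▓▒@▒▓·█
▓≈▒▒≈▒▓·█
▒░≈≈▒▓▒·█
········█
········█

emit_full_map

█░▓░▒░▒·······
▒▓▓▒≈▒≈·······
▒▒▒▓▒▓▒·······
▒▓≈█▒▒▒·······
▓░▓▓▓▓▓·······
··▓▓░░▒▒░░····
··▓▓▓▓▓▒░▒▒···
··░░▓▓░▓▒▓░···
··▒▒▒≈█▓▒▒▒···
··▒≈▓≈▒≈▒░▒···
·····▓▒≈▒▒▒░··
······▒▓▓▓▒▓··
······▒▒▒▓▒▒··
······░░≈░░▓≈▓
······░▒≈▓▒░░█
·······≈▓▓▒@▒▓
·······▓≈▒▒≈▒▓
·······▒░≈≈▒▓▒

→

▓▓▒▓···██
▒▓▒▒···██
≈░░▓≈▓▒██
≈▓▒░░█▓██
▓▓▒▓@▓▒██
≈▒▒≈▒▓░██
░≈≈▒▓▒███
·······██
·······██

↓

▒▓▒▒···██
≈░░▓≈▓▒██
≈▓▒░░█▓██
▓▓▒▓▒▓▒██
≈▒▒≈@▓░██
░≈≈▒▓▒███
··░≈░▓▒██
·······██
·······██

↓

≈░░▓≈▓▒██
≈▓▒░░█▓██
▓▓▒▓▒▓▒██
≈▒▒≈▒▓░██
░≈≈▒@▒███
··░≈░▓▒██
··░░▓▒≈██
·······██
·······██

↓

≈▓▒░░█▓██
▓▓▒▓▒▓▒██
≈▒▒≈▒▓░██
░≈≈▒▓▒███
··░≈@▓▒██
··░░▓▒≈██
··░░▓░▒██
·······██
·······██

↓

▓▓▒▓▒▓▒██
≈▒▒≈▒▓░██
░≈≈▒▓▒███
··░≈░▓▒██
··░░@▒≈██
··░░▓░▒██
··▒█░▒▒██
·······██
·······██

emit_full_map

█░▓░▒░▒········
▒▓▓▒≈▒≈········
▒▒▒▓▒▓▒········
▒▓≈█▒▒▒········
▓░▓▓▓▓▓········
··▓▓░░▒▒░░·····
··▓▓▓▓▓▒░▒▒····
··░░▓▓░▓▒▓░····
··▒▒▒≈█▓▒▒▒····
··▒≈▓≈▒≈▒░▒····
·····▓▒≈▒▒▒░···
······▒▓▓▓▒▓···
······▒▒▒▓▒▒···
······░░≈░░▓≈▓▒
······░▒≈▓▒░░█▓
·······≈▓▓▒▓▒▓▒
·······▓≈▒▒≈▒▓░
·······▒░≈≈▒▓▒█
··········░≈░▓▒
··········░░@▒≈
··········░░▓░▒
··········▒█░▒▒

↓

≈▒▒≈▒▓░██
░≈≈▒▓▒███
··░≈░▓▒██
··░░▓▒≈██
··░░@░▒██
··▒█░▒▒██
··≈▓▒▓░██
·······██
█████████

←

▓≈▒▒≈▒▓░█
▒░≈≈▒▓▒██
··▒░≈░▓▒█
··░░░▓▒≈█
··█░@▓░▒█
··▓▒█░▒▒█
··░≈▓▒▓░█
········█
█████████

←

·▓≈▒▒≈▒▓░
·▒░≈≈▒▓▒█
··▒▒░≈░▓▒
··█░░░▓▒≈
··▒█@░▓░▒
··▓▓▒█░▒▒
··▒░≈▓▒▓░
·········
█████████

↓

·▒░≈≈▒▓▒█
··▒▒░≈░▓▒
··█░░░▓▒≈
··▒█░░▓░▒
··▓▓@█░▒▒
··▒░≈▓▒▓░
··▓▒░▒▓··
█████████
█████████

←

··▒░≈≈▒▓▒
···▒▒░≈░▓
··▒█░░░▓▒
··░▒█░░▓░
··░▓@▒█░▒
··░▒░≈▓▒▓
··≈▓▒░▒▓·
█████████
█████████

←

···▒░≈≈▒▓
····▒▒░≈░
··█▒█░░░▓
··▒░▒█░░▓
··▓░@▓▒█░
··░░▒░≈▓▒
··█≈▓▒░▒▓
█████████
█████████

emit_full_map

█░▓░▒░▒········
▒▓▓▒≈▒≈········
▒▒▒▓▒▓▒········
▒▓≈█▒▒▒········
▓░▓▓▓▓▓········
··▓▓░░▒▒░░·····
··▓▓▓▓▓▒░▒▒····
··░░▓▓░▓▒▓░····
··▒▒▒≈█▓▒▒▒····
··▒≈▓≈▒≈▒░▒····
·····▓▒≈▒▒▒░···
······▒▓▓▓▒▓···
······▒▒▒▓▒▒···
······░░≈░░▓≈▓▒
······░▒≈▓▒░░█▓
·······≈▓▓▒▓▒▓▒
·······▓≈▒▒≈▒▓░
·······▒░≈≈▒▓▒█
········▒▒░≈░▓▒
······█▒█░░░▓▒≈
······▒░▒█░░▓░▒
······▓░@▓▒█░▒▒
······░░▒░≈▓▒▓░
······█≈▓▒░▒▓··

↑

···▓≈▒▒≈▒
···▒░≈≈▒▓
··░≈▒▒░≈░
··█▒█░░░▓
··▒░@█░░▓
··▓░▓▓▒█░
··░░▒░≈▓▒
··█≈▓▒░▒▓
█████████

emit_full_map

█░▓░▒░▒········
▒▓▓▒≈▒≈········
▒▒▒▓▒▓▒········
▒▓≈█▒▒▒········
▓░▓▓▓▓▓········
··▓▓░░▒▒░░·····
··▓▓▓▓▓▒░▒▒····
··░░▓▓░▓▒▓░····
··▒▒▒≈█▓▒▒▒····
··▒≈▓≈▒≈▒░▒····
·····▓▒≈▒▒▒░···
······▒▓▓▓▒▓···
······▒▒▒▓▒▒···
······░░≈░░▓≈▓▒
······░▒≈▓▒░░█▓
·······≈▓▓▒▓▒▓▒
·······▓≈▒▒≈▒▓░
·······▒░≈≈▒▓▒█
······░≈▒▒░≈░▓▒
······█▒█░░░▓▒≈
······▒░@█░░▓░▒
······▓░▓▓▒█░▒▒
······░░▒░≈▓▒▓░
······█≈▓▒░▒▓··


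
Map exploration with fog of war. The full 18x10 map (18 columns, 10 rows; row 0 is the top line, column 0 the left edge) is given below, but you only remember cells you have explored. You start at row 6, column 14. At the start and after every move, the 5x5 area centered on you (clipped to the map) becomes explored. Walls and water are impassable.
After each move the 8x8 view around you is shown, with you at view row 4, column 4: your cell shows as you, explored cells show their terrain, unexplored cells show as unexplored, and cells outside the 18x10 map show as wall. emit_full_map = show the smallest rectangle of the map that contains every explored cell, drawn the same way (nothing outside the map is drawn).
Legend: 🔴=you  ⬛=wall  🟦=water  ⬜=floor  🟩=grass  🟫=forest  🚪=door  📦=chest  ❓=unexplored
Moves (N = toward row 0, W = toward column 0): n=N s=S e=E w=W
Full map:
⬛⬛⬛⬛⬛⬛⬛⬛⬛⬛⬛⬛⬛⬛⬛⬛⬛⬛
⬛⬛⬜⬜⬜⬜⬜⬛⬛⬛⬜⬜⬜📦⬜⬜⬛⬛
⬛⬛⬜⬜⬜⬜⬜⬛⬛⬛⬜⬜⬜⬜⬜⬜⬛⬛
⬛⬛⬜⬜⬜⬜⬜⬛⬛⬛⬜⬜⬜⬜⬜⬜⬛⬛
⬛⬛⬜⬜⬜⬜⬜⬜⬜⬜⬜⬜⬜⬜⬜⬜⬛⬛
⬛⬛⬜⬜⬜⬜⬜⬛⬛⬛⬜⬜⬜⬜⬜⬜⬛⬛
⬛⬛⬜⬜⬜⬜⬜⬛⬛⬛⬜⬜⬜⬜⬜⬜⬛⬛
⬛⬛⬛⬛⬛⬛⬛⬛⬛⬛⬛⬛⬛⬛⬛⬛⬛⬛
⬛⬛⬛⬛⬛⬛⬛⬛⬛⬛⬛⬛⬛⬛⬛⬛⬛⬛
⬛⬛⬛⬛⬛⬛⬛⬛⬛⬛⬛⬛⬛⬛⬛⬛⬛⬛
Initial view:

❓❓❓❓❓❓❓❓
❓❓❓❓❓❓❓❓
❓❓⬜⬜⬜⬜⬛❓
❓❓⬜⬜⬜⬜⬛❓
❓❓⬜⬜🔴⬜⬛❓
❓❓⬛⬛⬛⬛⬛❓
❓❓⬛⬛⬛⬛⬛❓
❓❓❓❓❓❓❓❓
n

❓❓❓❓❓❓❓❓
❓❓❓❓❓❓❓❓
❓❓⬜⬜⬜⬜⬛❓
❓❓⬜⬜⬜⬜⬛❓
❓❓⬜⬜🔴⬜⬛❓
❓❓⬜⬜⬜⬜⬛❓
❓❓⬛⬛⬛⬛⬛❓
❓❓⬛⬛⬛⬛⬛❓

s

❓❓❓❓❓❓❓❓
❓❓⬜⬜⬜⬜⬛❓
❓❓⬜⬜⬜⬜⬛❓
❓❓⬜⬜⬜⬜⬛❓
❓❓⬜⬜🔴⬜⬛❓
❓❓⬛⬛⬛⬛⬛❓
❓❓⬛⬛⬛⬛⬛❓
❓❓❓❓❓❓❓❓

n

❓❓❓❓❓❓❓❓
❓❓❓❓❓❓❓❓
❓❓⬜⬜⬜⬜⬛❓
❓❓⬜⬜⬜⬜⬛❓
❓❓⬜⬜🔴⬜⬛❓
❓❓⬜⬜⬜⬜⬛❓
❓❓⬛⬛⬛⬛⬛❓
❓❓⬛⬛⬛⬛⬛❓

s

❓❓❓❓❓❓❓❓
❓❓⬜⬜⬜⬜⬛❓
❓❓⬜⬜⬜⬜⬛❓
❓❓⬜⬜⬜⬜⬛❓
❓❓⬜⬜🔴⬜⬛❓
❓❓⬛⬛⬛⬛⬛❓
❓❓⬛⬛⬛⬛⬛❓
❓❓❓❓❓❓❓❓

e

❓❓❓❓❓❓❓⬛
❓⬜⬜⬜⬜⬛❓⬛
❓⬜⬜⬜⬜⬛⬛⬛
❓⬜⬜⬜⬜⬛⬛⬛
❓⬜⬜⬜🔴⬛⬛⬛
❓⬛⬛⬛⬛⬛⬛⬛
❓⬛⬛⬛⬛⬛⬛⬛
❓❓❓❓❓❓❓⬛

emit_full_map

⬜⬜⬜⬜⬛❓
⬜⬜⬜⬜⬛⬛
⬜⬜⬜⬜⬛⬛
⬜⬜⬜🔴⬛⬛
⬛⬛⬛⬛⬛⬛
⬛⬛⬛⬛⬛⬛

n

❓❓❓❓❓❓❓⬛
❓❓❓❓❓❓❓⬛
❓⬜⬜⬜⬜⬛⬛⬛
❓⬜⬜⬜⬜⬛⬛⬛
❓⬜⬜⬜🔴⬛⬛⬛
❓⬜⬜⬜⬜⬛⬛⬛
❓⬛⬛⬛⬛⬛⬛⬛
❓⬛⬛⬛⬛⬛⬛⬛

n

❓❓❓❓❓❓❓⬛
❓❓❓❓❓❓❓⬛
❓❓⬜⬜⬜⬛⬛⬛
❓⬜⬜⬜⬜⬛⬛⬛
❓⬜⬜⬜🔴⬛⬛⬛
❓⬜⬜⬜⬜⬛⬛⬛
❓⬜⬜⬜⬜⬛⬛⬛
❓⬛⬛⬛⬛⬛⬛⬛

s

❓❓❓❓❓❓❓⬛
❓❓⬜⬜⬜⬛⬛⬛
❓⬜⬜⬜⬜⬛⬛⬛
❓⬜⬜⬜⬜⬛⬛⬛
❓⬜⬜⬜🔴⬛⬛⬛
❓⬜⬜⬜⬜⬛⬛⬛
❓⬛⬛⬛⬛⬛⬛⬛
❓⬛⬛⬛⬛⬛⬛⬛

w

❓❓❓❓❓❓❓❓
❓❓❓⬜⬜⬜⬛⬛
❓❓⬜⬜⬜⬜⬛⬛
❓❓⬜⬜⬜⬜⬛⬛
❓❓⬜⬜🔴⬜⬛⬛
❓❓⬜⬜⬜⬜⬛⬛
❓❓⬛⬛⬛⬛⬛⬛
❓❓⬛⬛⬛⬛⬛⬛

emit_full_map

❓⬜⬜⬜⬛⬛
⬜⬜⬜⬜⬛⬛
⬜⬜⬜⬜⬛⬛
⬜⬜🔴⬜⬛⬛
⬜⬜⬜⬜⬛⬛
⬛⬛⬛⬛⬛⬛
⬛⬛⬛⬛⬛⬛

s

❓❓❓⬜⬜⬜⬛⬛
❓❓⬜⬜⬜⬜⬛⬛
❓❓⬜⬜⬜⬜⬛⬛
❓❓⬜⬜⬜⬜⬛⬛
❓❓⬜⬜🔴⬜⬛⬛
❓❓⬛⬛⬛⬛⬛⬛
❓❓⬛⬛⬛⬛⬛⬛
❓❓❓❓❓❓❓❓

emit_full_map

❓⬜⬜⬜⬛⬛
⬜⬜⬜⬜⬛⬛
⬜⬜⬜⬜⬛⬛
⬜⬜⬜⬜⬛⬛
⬜⬜🔴⬜⬛⬛
⬛⬛⬛⬛⬛⬛
⬛⬛⬛⬛⬛⬛


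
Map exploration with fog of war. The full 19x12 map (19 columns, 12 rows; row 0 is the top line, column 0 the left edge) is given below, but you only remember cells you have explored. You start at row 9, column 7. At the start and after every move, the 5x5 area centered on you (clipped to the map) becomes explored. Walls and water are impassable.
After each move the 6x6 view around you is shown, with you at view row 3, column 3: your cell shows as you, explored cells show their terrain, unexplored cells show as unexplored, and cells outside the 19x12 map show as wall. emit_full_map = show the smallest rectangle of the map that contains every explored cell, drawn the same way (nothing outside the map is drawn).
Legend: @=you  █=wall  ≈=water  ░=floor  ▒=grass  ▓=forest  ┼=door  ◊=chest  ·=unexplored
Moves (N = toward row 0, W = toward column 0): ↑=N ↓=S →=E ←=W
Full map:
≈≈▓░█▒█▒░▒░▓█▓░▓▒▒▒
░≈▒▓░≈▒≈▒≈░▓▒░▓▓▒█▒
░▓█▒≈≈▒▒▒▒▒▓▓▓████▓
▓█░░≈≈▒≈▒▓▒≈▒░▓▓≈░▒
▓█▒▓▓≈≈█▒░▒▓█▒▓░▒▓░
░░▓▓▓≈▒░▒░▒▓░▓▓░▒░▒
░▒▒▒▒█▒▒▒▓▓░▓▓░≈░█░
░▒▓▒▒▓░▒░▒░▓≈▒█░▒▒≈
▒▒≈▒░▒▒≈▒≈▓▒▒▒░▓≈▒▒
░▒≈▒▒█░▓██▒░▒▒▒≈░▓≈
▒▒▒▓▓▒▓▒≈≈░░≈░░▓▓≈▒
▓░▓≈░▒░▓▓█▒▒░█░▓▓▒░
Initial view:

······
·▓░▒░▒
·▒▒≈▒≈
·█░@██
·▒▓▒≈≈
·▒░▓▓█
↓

·▓░▒░▒
·▒▒≈▒≈
·█░▓██
·▒▓@≈≈
·▒░▓▓█
██████

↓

·▒▒≈▒≈
·█░▓██
·▒▓▒≈≈
·▒░@▓█
██████
██████

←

··▒▒≈▒
·▒█░▓█
·▓▒▓▒≈
·░▒@▓▓
██████
██████

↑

··▓░▒░
·░▒▒≈▒
·▒█░▓█
·▓▒@▒≈
·░▒░▓▓
██████

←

···▓░▒
·▒░▒▒≈
·▒▒█░▓
·▓▓@▓▒
·≈░▒░▓
██████

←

····▓░
·≈▒░▒▒
·≈▒▒█░
·▒▓@▒▓
·▓≈░▒░
██████

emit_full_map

···▓░▒░▒
≈▒░▒▒≈▒≈
≈▒▒█░▓██
▒▓@▒▓▒≈≈
▓≈░▒░▓▓█

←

·····▓
·▒≈▒░▒
·▒≈▒▒█
·▒▒@▓▒
·░▓≈░▒
██████

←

█·····
█▒▒≈▒░
█░▒≈▒▒
█▒▒@▓▓
█▓░▓≈░
██████

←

██····
██▒▒≈▒
██░▒≈▒
██▒@▒▓
██▓░▓≈
██████

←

███···
███▒▒≈
███░▒≈
███@▒▒
███▓░▓
██████

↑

███···
███░▒▓
███▒▒≈
███@▒≈
███▒▒▒
███▓░▓

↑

███···
███░▒▒
███░▒▓
███@▒≈
███░▒≈
███▒▒▒

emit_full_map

░▒▒·······
░▒▓··▓░▒░▒
@▒≈▒░▒▒≈▒≈
░▒≈▒▒█░▓██
▒▒▒▓▓▒▓▒≈≈
▓░▓≈░▒░▓▓█


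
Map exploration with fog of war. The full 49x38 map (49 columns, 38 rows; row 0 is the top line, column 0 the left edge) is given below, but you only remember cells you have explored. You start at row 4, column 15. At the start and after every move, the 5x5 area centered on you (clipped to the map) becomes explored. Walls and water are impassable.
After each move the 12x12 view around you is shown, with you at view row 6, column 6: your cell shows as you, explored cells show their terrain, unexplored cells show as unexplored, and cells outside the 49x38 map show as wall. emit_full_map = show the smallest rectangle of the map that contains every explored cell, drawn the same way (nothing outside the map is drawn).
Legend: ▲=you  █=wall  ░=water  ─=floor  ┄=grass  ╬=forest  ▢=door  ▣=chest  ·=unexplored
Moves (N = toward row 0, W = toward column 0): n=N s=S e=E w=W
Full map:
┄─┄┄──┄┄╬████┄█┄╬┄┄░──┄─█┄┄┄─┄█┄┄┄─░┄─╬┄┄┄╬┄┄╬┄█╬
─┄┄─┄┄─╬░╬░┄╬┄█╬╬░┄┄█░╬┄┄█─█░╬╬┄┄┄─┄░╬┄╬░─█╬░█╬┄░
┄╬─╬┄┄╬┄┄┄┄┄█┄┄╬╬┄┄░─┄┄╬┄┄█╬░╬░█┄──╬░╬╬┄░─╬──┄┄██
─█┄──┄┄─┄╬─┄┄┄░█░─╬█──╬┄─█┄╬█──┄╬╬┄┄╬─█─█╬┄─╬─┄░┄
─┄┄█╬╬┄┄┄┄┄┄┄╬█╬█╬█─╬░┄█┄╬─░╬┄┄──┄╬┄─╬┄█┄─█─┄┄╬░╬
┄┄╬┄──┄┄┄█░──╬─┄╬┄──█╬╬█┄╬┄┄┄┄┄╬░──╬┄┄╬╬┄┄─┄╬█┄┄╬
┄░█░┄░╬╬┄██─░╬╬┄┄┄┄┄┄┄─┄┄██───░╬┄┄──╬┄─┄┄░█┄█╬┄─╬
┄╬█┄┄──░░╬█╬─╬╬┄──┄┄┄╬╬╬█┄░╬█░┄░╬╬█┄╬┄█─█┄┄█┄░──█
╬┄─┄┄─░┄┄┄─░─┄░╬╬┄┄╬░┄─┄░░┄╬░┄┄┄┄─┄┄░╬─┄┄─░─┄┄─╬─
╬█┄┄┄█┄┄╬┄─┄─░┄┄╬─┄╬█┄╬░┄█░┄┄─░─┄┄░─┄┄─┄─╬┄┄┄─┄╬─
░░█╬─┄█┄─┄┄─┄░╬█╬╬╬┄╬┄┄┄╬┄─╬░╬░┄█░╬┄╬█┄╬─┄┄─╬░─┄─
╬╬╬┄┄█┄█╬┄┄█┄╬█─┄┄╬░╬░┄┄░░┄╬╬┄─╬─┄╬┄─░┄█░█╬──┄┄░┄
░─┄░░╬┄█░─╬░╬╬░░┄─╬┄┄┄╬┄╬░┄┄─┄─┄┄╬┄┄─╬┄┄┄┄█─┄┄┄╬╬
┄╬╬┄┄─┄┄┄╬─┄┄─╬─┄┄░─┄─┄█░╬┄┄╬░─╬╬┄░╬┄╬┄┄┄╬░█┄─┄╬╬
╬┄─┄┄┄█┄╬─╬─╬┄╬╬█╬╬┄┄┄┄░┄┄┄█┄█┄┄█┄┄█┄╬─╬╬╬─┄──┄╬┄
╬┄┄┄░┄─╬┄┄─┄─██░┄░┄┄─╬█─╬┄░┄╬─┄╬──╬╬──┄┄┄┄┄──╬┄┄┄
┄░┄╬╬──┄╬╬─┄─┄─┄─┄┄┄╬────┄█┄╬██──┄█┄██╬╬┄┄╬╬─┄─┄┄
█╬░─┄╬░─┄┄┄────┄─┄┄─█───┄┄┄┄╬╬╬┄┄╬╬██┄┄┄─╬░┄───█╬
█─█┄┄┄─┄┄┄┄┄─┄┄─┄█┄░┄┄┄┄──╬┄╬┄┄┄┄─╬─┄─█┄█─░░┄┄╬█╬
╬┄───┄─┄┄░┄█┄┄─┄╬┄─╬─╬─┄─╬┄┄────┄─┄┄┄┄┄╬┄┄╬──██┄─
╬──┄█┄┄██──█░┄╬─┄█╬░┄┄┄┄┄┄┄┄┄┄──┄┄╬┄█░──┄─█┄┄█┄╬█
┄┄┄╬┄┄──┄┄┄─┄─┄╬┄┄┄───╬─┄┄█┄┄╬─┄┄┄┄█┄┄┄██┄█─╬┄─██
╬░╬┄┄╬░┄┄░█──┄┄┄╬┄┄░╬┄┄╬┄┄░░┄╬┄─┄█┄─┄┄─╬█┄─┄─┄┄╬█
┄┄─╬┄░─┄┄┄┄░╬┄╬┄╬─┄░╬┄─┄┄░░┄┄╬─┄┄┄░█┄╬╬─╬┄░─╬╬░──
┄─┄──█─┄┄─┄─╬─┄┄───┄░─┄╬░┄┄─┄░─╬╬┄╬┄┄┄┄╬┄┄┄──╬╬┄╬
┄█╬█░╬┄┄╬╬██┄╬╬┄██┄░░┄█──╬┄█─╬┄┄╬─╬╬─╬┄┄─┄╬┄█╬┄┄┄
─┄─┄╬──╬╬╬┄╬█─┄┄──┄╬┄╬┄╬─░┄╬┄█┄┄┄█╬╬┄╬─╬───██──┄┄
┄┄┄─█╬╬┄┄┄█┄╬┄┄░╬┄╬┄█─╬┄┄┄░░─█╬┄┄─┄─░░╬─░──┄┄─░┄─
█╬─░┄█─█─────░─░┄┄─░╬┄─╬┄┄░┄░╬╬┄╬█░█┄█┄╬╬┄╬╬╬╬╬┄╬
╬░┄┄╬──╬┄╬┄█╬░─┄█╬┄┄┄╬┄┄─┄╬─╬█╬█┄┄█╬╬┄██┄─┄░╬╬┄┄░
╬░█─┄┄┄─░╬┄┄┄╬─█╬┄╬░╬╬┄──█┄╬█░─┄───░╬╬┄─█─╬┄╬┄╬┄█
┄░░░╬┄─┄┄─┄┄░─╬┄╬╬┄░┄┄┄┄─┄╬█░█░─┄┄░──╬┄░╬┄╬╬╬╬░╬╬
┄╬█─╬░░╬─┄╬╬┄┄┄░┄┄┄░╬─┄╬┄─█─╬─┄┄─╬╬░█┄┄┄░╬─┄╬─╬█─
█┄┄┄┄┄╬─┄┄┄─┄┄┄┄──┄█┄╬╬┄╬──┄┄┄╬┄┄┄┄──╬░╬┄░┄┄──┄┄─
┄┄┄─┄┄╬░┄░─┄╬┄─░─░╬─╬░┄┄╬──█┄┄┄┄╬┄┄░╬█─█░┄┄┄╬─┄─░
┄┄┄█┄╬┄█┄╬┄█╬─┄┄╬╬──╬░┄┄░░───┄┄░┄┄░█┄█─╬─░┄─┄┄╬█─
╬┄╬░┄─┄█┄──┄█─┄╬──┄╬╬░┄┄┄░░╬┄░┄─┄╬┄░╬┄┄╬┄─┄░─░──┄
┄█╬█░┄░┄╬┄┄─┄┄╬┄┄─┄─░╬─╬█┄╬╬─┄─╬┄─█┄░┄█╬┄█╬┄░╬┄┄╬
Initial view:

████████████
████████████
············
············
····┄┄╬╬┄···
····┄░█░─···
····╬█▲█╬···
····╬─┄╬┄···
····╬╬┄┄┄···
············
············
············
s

████████████
············
············
····┄┄╬╬┄···
····┄░█░─···
····╬█╬█╬···
····╬─▲╬┄···
····╬╬┄┄┄···
····╬╬┄──···
············
············
············

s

············
············
····┄┄╬╬┄···
····┄░█░─···
····╬█╬█╬···
····╬─┄╬┄···
····╬╬▲┄┄···
····╬╬┄──···
····┄░╬╬┄···
············
············
············

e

············
············
···┄┄╬╬┄····
···┄░█░─····
···╬█╬█╬█···
···╬─┄╬┄─···
···╬╬┄▲┄┄···
···╬╬┄──┄···
···┄░╬╬┄┄···
············
············
············

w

············
············
····┄┄╬╬┄···
····┄░█░─···
····╬█╬█╬█··
····╬─┄╬┄─··
····╬╬▲┄┄┄··
····╬╬┄──┄··
····┄░╬╬┄┄··
············
············
············

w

············
············
·····┄┄╬╬┄··
·····┄░█░─··
····┄╬█╬█╬█·
····─╬─┄╬┄─·
····░╬▲┄┄┄┄·
····─╬╬┄──┄·
····─┄░╬╬┄┄·
············
············
············

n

████████████
············
············
·····┄┄╬╬┄··
····┄┄░█░─··
····┄╬█╬█╬█·
····─╬▲┄╬┄─·
····░╬╬┄┄┄┄·
····─╬╬┄──┄·
····─┄░╬╬┄┄·
············
············

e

████████████
············
············
····┄┄╬╬┄···
···┄┄░█░─···
···┄╬█╬█╬█··
···─╬─▲╬┄─··
···░╬╬┄┄┄┄··
···─╬╬┄──┄··
···─┄░╬╬┄┄··
············
············

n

████████████
████████████
············
············
····┄┄╬╬┄···
···┄┄░█░─···
···┄╬█▲█╬█··
···─╬─┄╬┄─··
···░╬╬┄┄┄┄··
···─╬╬┄──┄··
···─┄░╬╬┄┄··
············

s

████████████
············
············
····┄┄╬╬┄···
···┄┄░█░─···
···┄╬█╬█╬█··
···─╬─▲╬┄─··
···░╬╬┄┄┄┄··
···─╬╬┄──┄··
···─┄░╬╬┄┄··
············
············

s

············
············
····┄┄╬╬┄···
···┄┄░█░─···
···┄╬█╬█╬█··
···─╬─┄╬┄─··
···░╬╬▲┄┄┄··
···─╬╬┄──┄··
···─┄░╬╬┄┄··
············
············
············


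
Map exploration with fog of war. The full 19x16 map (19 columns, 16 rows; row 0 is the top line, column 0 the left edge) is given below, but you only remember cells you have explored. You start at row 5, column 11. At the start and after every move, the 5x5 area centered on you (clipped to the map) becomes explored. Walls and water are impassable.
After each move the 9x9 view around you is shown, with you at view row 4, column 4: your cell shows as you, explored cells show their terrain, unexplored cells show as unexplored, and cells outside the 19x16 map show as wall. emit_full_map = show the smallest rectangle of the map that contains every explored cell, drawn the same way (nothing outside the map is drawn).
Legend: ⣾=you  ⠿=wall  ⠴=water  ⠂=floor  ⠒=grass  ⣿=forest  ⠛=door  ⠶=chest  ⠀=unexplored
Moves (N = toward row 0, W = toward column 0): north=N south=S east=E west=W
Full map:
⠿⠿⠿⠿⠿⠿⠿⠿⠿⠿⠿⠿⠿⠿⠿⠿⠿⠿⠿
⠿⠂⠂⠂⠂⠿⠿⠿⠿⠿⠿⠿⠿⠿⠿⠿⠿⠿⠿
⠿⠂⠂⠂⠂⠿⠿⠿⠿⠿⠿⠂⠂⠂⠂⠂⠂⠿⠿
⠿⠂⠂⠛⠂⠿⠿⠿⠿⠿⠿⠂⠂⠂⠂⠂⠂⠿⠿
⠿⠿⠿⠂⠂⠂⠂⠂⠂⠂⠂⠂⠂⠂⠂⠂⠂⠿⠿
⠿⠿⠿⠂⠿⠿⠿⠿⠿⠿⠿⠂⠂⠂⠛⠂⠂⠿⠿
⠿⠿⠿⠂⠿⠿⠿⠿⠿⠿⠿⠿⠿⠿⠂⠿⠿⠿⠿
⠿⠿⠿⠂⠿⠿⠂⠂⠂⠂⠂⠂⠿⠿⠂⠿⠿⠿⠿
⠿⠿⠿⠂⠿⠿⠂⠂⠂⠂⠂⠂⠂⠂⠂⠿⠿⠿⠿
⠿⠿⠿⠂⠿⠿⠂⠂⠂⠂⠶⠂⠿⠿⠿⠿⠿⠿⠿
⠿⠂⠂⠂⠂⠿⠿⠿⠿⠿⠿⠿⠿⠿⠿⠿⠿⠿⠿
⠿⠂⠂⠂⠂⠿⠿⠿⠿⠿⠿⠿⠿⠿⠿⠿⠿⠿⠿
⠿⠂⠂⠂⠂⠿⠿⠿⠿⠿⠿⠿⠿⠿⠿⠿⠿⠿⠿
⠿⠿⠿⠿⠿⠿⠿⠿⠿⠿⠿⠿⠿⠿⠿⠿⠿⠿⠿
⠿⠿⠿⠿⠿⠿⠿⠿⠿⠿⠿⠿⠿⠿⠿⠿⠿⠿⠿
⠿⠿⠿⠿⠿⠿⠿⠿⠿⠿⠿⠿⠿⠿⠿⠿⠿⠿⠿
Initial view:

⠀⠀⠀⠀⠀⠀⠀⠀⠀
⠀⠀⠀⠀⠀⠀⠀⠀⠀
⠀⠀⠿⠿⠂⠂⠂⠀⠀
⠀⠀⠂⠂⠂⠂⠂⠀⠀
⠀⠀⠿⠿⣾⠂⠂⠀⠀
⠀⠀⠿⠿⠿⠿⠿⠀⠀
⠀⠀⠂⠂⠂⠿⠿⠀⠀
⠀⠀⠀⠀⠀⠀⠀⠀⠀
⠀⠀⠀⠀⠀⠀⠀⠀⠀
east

⠀⠀⠀⠀⠀⠀⠀⠀⠀
⠀⠀⠀⠀⠀⠀⠀⠀⠀
⠀⠿⠿⠂⠂⠂⠂⠀⠀
⠀⠂⠂⠂⠂⠂⠂⠀⠀
⠀⠿⠿⠂⣾⠂⠛⠀⠀
⠀⠿⠿⠿⠿⠿⠂⠀⠀
⠀⠂⠂⠂⠿⠿⠂⠀⠀
⠀⠀⠀⠀⠀⠀⠀⠀⠀
⠀⠀⠀⠀⠀⠀⠀⠀⠀

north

⠀⠀⠀⠀⠀⠀⠀⠀⠀
⠀⠀⠀⠀⠀⠀⠀⠀⠀
⠀⠀⠿⠂⠂⠂⠂⠀⠀
⠀⠿⠿⠂⠂⠂⠂⠀⠀
⠀⠂⠂⠂⣾⠂⠂⠀⠀
⠀⠿⠿⠂⠂⠂⠛⠀⠀
⠀⠿⠿⠿⠿⠿⠂⠀⠀
⠀⠂⠂⠂⠿⠿⠂⠀⠀
⠀⠀⠀⠀⠀⠀⠀⠀⠀

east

⠀⠀⠀⠀⠀⠀⠀⠀⠀
⠀⠀⠀⠀⠀⠀⠀⠀⠀
⠀⠿⠂⠂⠂⠂⠂⠀⠀
⠿⠿⠂⠂⠂⠂⠂⠀⠀
⠂⠂⠂⠂⣾⠂⠂⠀⠀
⠿⠿⠂⠂⠂⠛⠂⠀⠀
⠿⠿⠿⠿⠿⠂⠿⠀⠀
⠂⠂⠂⠿⠿⠂⠀⠀⠀
⠀⠀⠀⠀⠀⠀⠀⠀⠀

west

⠀⠀⠀⠀⠀⠀⠀⠀⠀
⠀⠀⠀⠀⠀⠀⠀⠀⠀
⠀⠀⠿⠂⠂⠂⠂⠂⠀
⠀⠿⠿⠂⠂⠂⠂⠂⠀
⠀⠂⠂⠂⣾⠂⠂⠂⠀
⠀⠿⠿⠂⠂⠂⠛⠂⠀
⠀⠿⠿⠿⠿⠿⠂⠿⠀
⠀⠂⠂⠂⠿⠿⠂⠀⠀
⠀⠀⠀⠀⠀⠀⠀⠀⠀

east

⠀⠀⠀⠀⠀⠀⠀⠀⠀
⠀⠀⠀⠀⠀⠀⠀⠀⠀
⠀⠿⠂⠂⠂⠂⠂⠀⠀
⠿⠿⠂⠂⠂⠂⠂⠀⠀
⠂⠂⠂⠂⣾⠂⠂⠀⠀
⠿⠿⠂⠂⠂⠛⠂⠀⠀
⠿⠿⠿⠿⠿⠂⠿⠀⠀
⠂⠂⠂⠿⠿⠂⠀⠀⠀
⠀⠀⠀⠀⠀⠀⠀⠀⠀

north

⠿⠿⠿⠿⠿⠿⠿⠿⠿
⠀⠀⠀⠀⠀⠀⠀⠀⠀
⠀⠀⠿⠿⠿⠿⠿⠀⠀
⠀⠿⠂⠂⠂⠂⠂⠀⠀
⠿⠿⠂⠂⣾⠂⠂⠀⠀
⠂⠂⠂⠂⠂⠂⠂⠀⠀
⠿⠿⠂⠂⠂⠛⠂⠀⠀
⠿⠿⠿⠿⠿⠂⠿⠀⠀
⠂⠂⠂⠿⠿⠂⠀⠀⠀

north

⠿⠿⠿⠿⠿⠿⠿⠿⠿
⠿⠿⠿⠿⠿⠿⠿⠿⠿
⠀⠀⠿⠿⠿⠿⠿⠀⠀
⠀⠀⠿⠿⠿⠿⠿⠀⠀
⠀⠿⠂⠂⣾⠂⠂⠀⠀
⠿⠿⠂⠂⠂⠂⠂⠀⠀
⠂⠂⠂⠂⠂⠂⠂⠀⠀
⠿⠿⠂⠂⠂⠛⠂⠀⠀
⠿⠿⠿⠿⠿⠂⠿⠀⠀

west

⠿⠿⠿⠿⠿⠿⠿⠿⠿
⠿⠿⠿⠿⠿⠿⠿⠿⠿
⠀⠀⠿⠿⠿⠿⠿⠿⠀
⠀⠀⠿⠿⠿⠿⠿⠿⠀
⠀⠀⠿⠂⣾⠂⠂⠂⠀
⠀⠿⠿⠂⠂⠂⠂⠂⠀
⠀⠂⠂⠂⠂⠂⠂⠂⠀
⠀⠿⠿⠂⠂⠂⠛⠂⠀
⠀⠿⠿⠿⠿⠿⠂⠿⠀

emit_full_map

⠀⠿⠿⠿⠿⠿⠿
⠀⠿⠿⠿⠿⠿⠿
⠀⠿⠂⣾⠂⠂⠂
⠿⠿⠂⠂⠂⠂⠂
⠂⠂⠂⠂⠂⠂⠂
⠿⠿⠂⠂⠂⠛⠂
⠿⠿⠿⠿⠿⠂⠿
⠂⠂⠂⠿⠿⠂⠀

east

⠿⠿⠿⠿⠿⠿⠿⠿⠿
⠿⠿⠿⠿⠿⠿⠿⠿⠿
⠀⠿⠿⠿⠿⠿⠿⠀⠀
⠀⠿⠿⠿⠿⠿⠿⠀⠀
⠀⠿⠂⠂⣾⠂⠂⠀⠀
⠿⠿⠂⠂⠂⠂⠂⠀⠀
⠂⠂⠂⠂⠂⠂⠂⠀⠀
⠿⠿⠂⠂⠂⠛⠂⠀⠀
⠿⠿⠿⠿⠿⠂⠿⠀⠀

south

⠿⠿⠿⠿⠿⠿⠿⠿⠿
⠀⠿⠿⠿⠿⠿⠿⠀⠀
⠀⠿⠿⠿⠿⠿⠿⠀⠀
⠀⠿⠂⠂⠂⠂⠂⠀⠀
⠿⠿⠂⠂⣾⠂⠂⠀⠀
⠂⠂⠂⠂⠂⠂⠂⠀⠀
⠿⠿⠂⠂⠂⠛⠂⠀⠀
⠿⠿⠿⠿⠿⠂⠿⠀⠀
⠂⠂⠂⠿⠿⠂⠀⠀⠀

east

⠿⠿⠿⠿⠿⠿⠿⠿⠿
⠿⠿⠿⠿⠿⠿⠀⠀⠀
⠿⠿⠿⠿⠿⠿⠿⠀⠀
⠿⠂⠂⠂⠂⠂⠂⠀⠀
⠿⠂⠂⠂⣾⠂⠂⠀⠀
⠂⠂⠂⠂⠂⠂⠂⠀⠀
⠿⠂⠂⠂⠛⠂⠂⠀⠀
⠿⠿⠿⠿⠂⠿⠀⠀⠀
⠂⠂⠿⠿⠂⠀⠀⠀⠀

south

⠿⠿⠿⠿⠿⠿⠀⠀⠀
⠿⠿⠿⠿⠿⠿⠿⠀⠀
⠿⠂⠂⠂⠂⠂⠂⠀⠀
⠿⠂⠂⠂⠂⠂⠂⠀⠀
⠂⠂⠂⠂⣾⠂⠂⠀⠀
⠿⠂⠂⠂⠛⠂⠂⠀⠀
⠿⠿⠿⠿⠂⠿⠿⠀⠀
⠂⠂⠿⠿⠂⠀⠀⠀⠀
⠀⠀⠀⠀⠀⠀⠀⠀⠀

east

⠿⠿⠿⠿⠿⠀⠀⠀⠿
⠿⠿⠿⠿⠿⠿⠀⠀⠿
⠂⠂⠂⠂⠂⠂⠿⠀⠿
⠂⠂⠂⠂⠂⠂⠿⠀⠿
⠂⠂⠂⠂⣾⠂⠿⠀⠿
⠂⠂⠂⠛⠂⠂⠿⠀⠿
⠿⠿⠿⠂⠿⠿⠿⠀⠿
⠂⠿⠿⠂⠀⠀⠀⠀⠿
⠀⠀⠀⠀⠀⠀⠀⠀⠿

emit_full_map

⠀⠿⠿⠿⠿⠿⠿⠀⠀
⠀⠿⠿⠿⠿⠿⠿⠿⠀
⠀⠿⠂⠂⠂⠂⠂⠂⠿
⠿⠿⠂⠂⠂⠂⠂⠂⠿
⠂⠂⠂⠂⠂⠂⣾⠂⠿
⠿⠿⠂⠂⠂⠛⠂⠂⠿
⠿⠿⠿⠿⠿⠂⠿⠿⠿
⠂⠂⠂⠿⠿⠂⠀⠀⠀

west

⠿⠿⠿⠿⠿⠿⠀⠀⠀
⠿⠿⠿⠿⠿⠿⠿⠀⠀
⠿⠂⠂⠂⠂⠂⠂⠿⠀
⠿⠂⠂⠂⠂⠂⠂⠿⠀
⠂⠂⠂⠂⣾⠂⠂⠿⠀
⠿⠂⠂⠂⠛⠂⠂⠿⠀
⠿⠿⠿⠿⠂⠿⠿⠿⠀
⠂⠂⠿⠿⠂⠀⠀⠀⠀
⠀⠀⠀⠀⠀⠀⠀⠀⠀

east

⠿⠿⠿⠿⠿⠀⠀⠀⠿
⠿⠿⠿⠿⠿⠿⠀⠀⠿
⠂⠂⠂⠂⠂⠂⠿⠀⠿
⠂⠂⠂⠂⠂⠂⠿⠀⠿
⠂⠂⠂⠂⣾⠂⠿⠀⠿
⠂⠂⠂⠛⠂⠂⠿⠀⠿
⠿⠿⠿⠂⠿⠿⠿⠀⠿
⠂⠿⠿⠂⠀⠀⠀⠀⠿
⠀⠀⠀⠀⠀⠀⠀⠀⠿

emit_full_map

⠀⠿⠿⠿⠿⠿⠿⠀⠀
⠀⠿⠿⠿⠿⠿⠿⠿⠀
⠀⠿⠂⠂⠂⠂⠂⠂⠿
⠿⠿⠂⠂⠂⠂⠂⠂⠿
⠂⠂⠂⠂⠂⠂⣾⠂⠿
⠿⠿⠂⠂⠂⠛⠂⠂⠿
⠿⠿⠿⠿⠿⠂⠿⠿⠿
⠂⠂⠂⠿⠿⠂⠀⠀⠀
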